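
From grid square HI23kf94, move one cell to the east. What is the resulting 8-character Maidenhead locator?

Longitude extended square 9; +1 → 10, wraps to 0, carry into subsquare.
Longitude subsquare k = 10; +1 → 11 = l.
The latitude characters are unchanged.

HI23lf04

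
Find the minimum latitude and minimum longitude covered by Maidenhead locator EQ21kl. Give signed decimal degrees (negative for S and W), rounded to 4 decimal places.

Field E=4, Q=16: +4·20° lon, +16·10° lat → SW at lon -100°, lat 70°.
Square 2, 1: +2·2° lon, +1·1° lat → SW at lon -96°, lat 71°.
Subsquare k=10, l=11: +10·0.0833333° lon, +11·0.0416667° lat → SW at lon -95.1667°, lat 71.4583°.
latitude 71.4583, longitude -95.1667.

71.4583, -95.1667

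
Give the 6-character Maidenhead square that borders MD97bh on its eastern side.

Longitude subsquare b = 1; +1 → 2 = c.
The latitude characters are unchanged.

MD97ch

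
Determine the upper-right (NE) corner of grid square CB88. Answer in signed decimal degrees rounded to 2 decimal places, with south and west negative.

Field C=2, B=1: +2·20° lon, +1·10° lat → SW at lon -140°, lat -80°.
Square 8, 8: +8·2° lon, +8·1° lat → SW at lon -124°, lat -72°.
Cell spans 2° lon × 1° lat. NE corner is SW corner plus one full cell.
latitude -71.00, longitude -122.00.

-71.00, -122.00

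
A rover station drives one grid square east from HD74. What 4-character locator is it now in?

HD84

Longitude square 7; +1 → 8.
The latitude characters are unchanged.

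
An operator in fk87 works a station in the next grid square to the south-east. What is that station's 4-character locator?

FK96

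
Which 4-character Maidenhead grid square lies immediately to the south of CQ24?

Latitude square 4; −1 → 3.
The longitude characters are unchanged.

CQ23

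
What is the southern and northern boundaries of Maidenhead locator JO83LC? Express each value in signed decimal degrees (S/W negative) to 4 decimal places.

53.0833, 53.1250

Field J=9, O=14: +9·20° lon, +14·10° lat → SW at lon 0°, lat 50°.
Square 8, 3: +8·2° lon, +3·1° lat → SW at lon 16°, lat 53°.
Subsquare l=11, c=2: +11·0.0833333° lon, +2·0.0416667° lat → SW at lon 16.9167°, lat 53.0833°.
Cell spans 0.0833333° lon × 0.0416667° lat.
south 53.0833, north 53.1250.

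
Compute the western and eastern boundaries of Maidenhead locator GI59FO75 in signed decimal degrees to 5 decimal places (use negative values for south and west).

-49.52500, -49.51667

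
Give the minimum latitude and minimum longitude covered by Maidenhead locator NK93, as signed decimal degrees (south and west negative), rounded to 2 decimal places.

13.00, 98.00

Field N=13, K=10: +13·20° lon, +10·10° lat → SW at lon 80°, lat 10°.
Square 9, 3: +9·2° lon, +3·1° lat → SW at lon 98°, lat 13°.
latitude 13.00, longitude 98.00.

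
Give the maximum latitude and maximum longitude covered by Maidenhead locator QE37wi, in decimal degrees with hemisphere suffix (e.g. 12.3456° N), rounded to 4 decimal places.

Field Q=16, E=4: +16·20° lon, +4·10° lat → SW at lon 140°, lat -50°.
Square 3, 7: +3·2° lon, +7·1° lat → SW at lon 146°, lat -43°.
Subsquare w=22, i=8: +22·0.0833333° lon, +8·0.0416667° lat → SW at lon 147.833°, lat -42.6667°.
Cell spans 0.0833333° lon × 0.0416667° lat. NE corner is SW corner plus one full cell.
latitude 42.6250° S, longitude 147.9167° E.

42.6250° S, 147.9167° E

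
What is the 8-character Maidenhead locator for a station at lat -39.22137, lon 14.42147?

Shift to the Maidenhead origin (180°W, 90°S): lon 194.42147, lat 50.77863.
Field (20°×10°, letters A–R): lon ⌊194.42147/20⌋ = 9 → J; lat ⌊50.77863/10⌋ = 5 → F.
Square (2°×1°, digits 0–9): lon ⌊14.42147/2⌋ = 7; lat ⌊0.77863/1⌋ = 0.
Subsquare (5′×2.5′, letters a–x): lon ⌊0.42147/0.0833333⌋ = 5 → f; lat ⌊0.77863/0.0416667⌋ = 18 → s.
Extended square (30″×15″, digits 0–9): lon ⌊0.00480/0.00833333⌋ = 0; lat ⌊0.02863/0.00416667⌋ = 6.

JF70fs06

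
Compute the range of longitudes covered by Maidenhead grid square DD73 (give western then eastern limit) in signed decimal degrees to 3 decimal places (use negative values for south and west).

Field D=3, D=3: +3·20° lon, +3·10° lat → SW at lon -120°, lat -60°.
Square 7, 3: +7·2° lon, +3·1° lat → SW at lon -106°, lat -57°.
Cell spans 2° lon × 1° lat.
west -106.000, east -104.000.

-106.000, -104.000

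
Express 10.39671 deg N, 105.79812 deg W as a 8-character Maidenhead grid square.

DK70cj45

Shift to the Maidenhead origin (180°W, 90°S): lon 74.20188, lat 100.39671.
Field: lon ⌊74.20188/20⌋ = 3 → D; lat ⌊100.39671/10⌋ = 10 → K.
Square: lon ⌊14.20188/2⌋ = 7; lat ⌊0.39671/1⌋ = 0.
Subsquare: lon ⌊0.20188/0.0833333⌋ = 2 → c; lat ⌊0.39671/0.0416667⌋ = 9 → j.
Extended square: lon ⌊0.03521/0.00833333⌋ = 4; lat ⌊0.02171/0.00416667⌋ = 5.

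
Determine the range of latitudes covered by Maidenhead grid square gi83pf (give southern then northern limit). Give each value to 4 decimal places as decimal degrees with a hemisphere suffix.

6.7917° S, 6.7500° S

Field G=6, I=8: +6·20° lon, +8·10° lat → SW at lon -60°, lat -10°.
Square 8, 3: +8·2° lon, +3·1° lat → SW at lon -44°, lat -7°.
Subsquare p=15, f=5: +15·0.0833333° lon, +5·0.0416667° lat → SW at lon -42.75°, lat -6.79167°.
Cell spans 0.0833333° lon × 0.0416667° lat.
south 6.7917° S, north 6.7500° S.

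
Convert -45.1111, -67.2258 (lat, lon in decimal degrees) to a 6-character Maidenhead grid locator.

Add 180° to longitude and 90° to latitude: 112.7742, 44.8889.
Field: 112.7742/20 → 5 → F, 44.8889/10 → 4 → E; chars FE.
Square: 12.7742/2 → 6, 4.8889/1 → 4; chars 64.
Subsquare: 0.7742/0.0833333 → 9 → j, 0.8889/0.0416667 → 21 → v; chars jv.

FE64jv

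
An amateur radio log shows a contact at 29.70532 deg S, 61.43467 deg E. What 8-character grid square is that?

MG00rh20

Shift to the Maidenhead origin (180°W, 90°S): lon 241.43467, lat 60.29468.
Field (20°×10°, letters A–R): lon ⌊241.43467/20⌋ = 12 → M; lat ⌊60.29468/10⌋ = 6 → G.
Square (2°×1°, digits 0–9): lon ⌊1.43467/2⌋ = 0; lat ⌊0.29468/1⌋ = 0.
Subsquare (5′×2.5′, letters a–x): lon ⌊1.43467/0.0833333⌋ = 17 → r; lat ⌊0.29468/0.0416667⌋ = 7 → h.
Extended square (30″×15″, digits 0–9): lon ⌊0.01800/0.00833333⌋ = 2; lat ⌊0.00301/0.00416667⌋ = 0.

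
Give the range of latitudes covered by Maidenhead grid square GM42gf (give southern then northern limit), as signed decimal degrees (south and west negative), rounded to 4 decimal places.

32.2083, 32.2500

Field G=6, M=12: +6·20° lon, +12·10° lat → SW at lon -60°, lat 30°.
Square 4, 2: +4·2° lon, +2·1° lat → SW at lon -52°, lat 32°.
Subsquare g=6, f=5: +6·0.0833333° lon, +5·0.0416667° lat → SW at lon -51.5°, lat 32.2083°.
Cell spans 0.0833333° lon × 0.0416667° lat.
south 32.2083, north 32.2500.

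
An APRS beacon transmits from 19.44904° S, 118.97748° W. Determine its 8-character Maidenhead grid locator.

Add 180° to longitude and 90° to latitude: 61.02252, 70.55096.
Field: lon ⌊61.02252/20⌋ = 3 → D; lat ⌊70.55096/10⌋ = 7 → H.
Square: lon ⌊1.02252/2⌋ = 0; lat ⌊0.55096/1⌋ = 0.
Subsquare: lon ⌊1.02252/0.0833333⌋ = 12 → m; lat ⌊0.55096/0.0416667⌋ = 13 → n.
Extended square: lon ⌊0.02252/0.00833333⌋ = 2; lat ⌊0.00929/0.00416667⌋ = 2.

DH00mn22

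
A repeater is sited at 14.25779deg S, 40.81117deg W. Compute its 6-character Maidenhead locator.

Add 180° to longitude and 90° to latitude: 139.1888, 75.7422.
Field: 139.1888/20 → 6 → G, 75.7422/10 → 7 → H; chars GH.
Square: 19.1888/2 → 9, 5.7422/1 → 5; chars 95.
Subsquare: 1.1888/0.0833333 → 14 → o, 0.7422/0.0416667 → 17 → r; chars or.

GH95or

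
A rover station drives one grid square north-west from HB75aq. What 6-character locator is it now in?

HB65xr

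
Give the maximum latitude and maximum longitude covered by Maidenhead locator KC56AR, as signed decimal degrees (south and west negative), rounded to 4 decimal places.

Field K=10, C=2: +10·20° lon, +2·10° lat → SW at lon 20°, lat -70°.
Square 5, 6: +5·2° lon, +6·1° lat → SW at lon 30°, lat -64°.
Subsquare a=0, r=17: +0·0.0833333° lon, +17·0.0416667° lat → SW at lon 30°, lat -63.2917°.
Cell spans 0.0833333° lon × 0.0416667° lat. NE corner is SW corner plus one full cell.
latitude -63.2500, longitude 30.0833.

-63.2500, 30.0833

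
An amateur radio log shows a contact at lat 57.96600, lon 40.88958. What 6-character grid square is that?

Add 180° to longitude and 90° to latitude: 220.8896, 147.9660.
Field: lon ⌊220.8896/20⌋ = 11 → L; lat ⌊147.9660/10⌋ = 14 → O.
Square: lon ⌊0.8896/2⌋ = 0; lat ⌊7.9660/1⌋ = 7.
Subsquare: lon ⌊0.8896/0.0833333⌋ = 10 → k; lat ⌊0.9660/0.0416667⌋ = 23 → x.

LO07kx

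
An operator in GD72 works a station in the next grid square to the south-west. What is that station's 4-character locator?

Longitude square 7; −1 → 6.
Latitude square 2; −1 → 1.

GD61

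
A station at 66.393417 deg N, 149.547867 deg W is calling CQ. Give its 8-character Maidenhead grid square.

BP56fj44

Add 180° to longitude and 90° to latitude: 30.45213, 156.39342.
Field: lon ⌊30.45213/20⌋ = 1 → B; lat ⌊156.39342/10⌋ = 15 → P.
Square: lon ⌊10.45213/2⌋ = 5; lat ⌊6.39342/1⌋ = 6.
Subsquare: lon ⌊0.45213/0.0833333⌋ = 5 → f; lat ⌊0.39342/0.0416667⌋ = 9 → j.
Extended square: lon ⌊0.03547/0.00833333⌋ = 4; lat ⌊0.01842/0.00416667⌋ = 4.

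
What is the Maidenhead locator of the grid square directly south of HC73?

Latitude square 3; −1 → 2.
The longitude characters are unchanged.

HC72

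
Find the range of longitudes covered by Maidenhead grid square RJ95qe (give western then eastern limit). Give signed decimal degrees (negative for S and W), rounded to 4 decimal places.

Field R=17, J=9: +17·20° lon, +9·10° lat → SW at lon 160°, lat 0°.
Square 9, 5: +9·2° lon, +5·1° lat → SW at lon 178°, lat 5°.
Subsquare q=16, e=4: +16·0.0833333° lon, +4·0.0416667° lat → SW at lon 179.333°, lat 5.16667°.
Cell spans 0.0833333° lon × 0.0416667° lat.
west 179.3333, east 179.4167.

179.3333, 179.4167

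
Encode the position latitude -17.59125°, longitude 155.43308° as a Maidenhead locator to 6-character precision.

Offset from 180°W / 90°S: lon 335.4331°, lat 72.4087°.
Field: lon ⌊335.4331/20⌋ = 16 → Q; lat ⌊72.4087/10⌋ = 7 → H.
Square: lon ⌊15.4331/2⌋ = 7; lat ⌊2.4087/1⌋ = 2.
Subsquare: lon ⌊1.4331/0.0833333⌋ = 17 → r; lat ⌊0.4087/0.0416667⌋ = 9 → j.

QH72rj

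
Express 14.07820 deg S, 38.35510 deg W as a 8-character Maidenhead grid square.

Offset from 180°W / 90°S: lon 141.64490°, lat 75.92180°.
Field: 141.64490/20 → 7 → H, 75.92180/10 → 7 → H; chars HH.
Square: 1.64490/2 → 0, 5.92180/1 → 5; chars 05.
Subsquare: 1.64490/0.0833333 → 19 → t, 0.92180/0.0416667 → 22 → w; chars tw.
Extended square: 0.06157/0.00833333 → 7, 0.00513/0.00416667 → 1; chars 71.

HH05tw71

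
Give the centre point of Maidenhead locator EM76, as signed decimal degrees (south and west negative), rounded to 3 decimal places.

Field E=4, M=12: +4·20° lon, +12·10° lat → SW at lon -100°, lat 30°.
Square 7, 6: +7·2° lon, +6·1° lat → SW at lon -86°, lat 36°.
Cell spans 2° lon × 1° lat. Centre is SW corner plus half of each.
latitude 36.500, longitude -85.000.

36.500, -85.000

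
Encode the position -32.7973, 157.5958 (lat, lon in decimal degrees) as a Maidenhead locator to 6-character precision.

Offset from 180°W / 90°S: lon 337.5958°, lat 57.2027°.
Field (20°×10°, letters A–R): lon ⌊337.5958/20⌋ = 16 → Q; lat ⌊57.2027/10⌋ = 5 → F.
Square (2°×1°, digits 0–9): lon ⌊17.5958/2⌋ = 8; lat ⌊7.2027/1⌋ = 7.
Subsquare (5′×2.5′, letters a–x): lon ⌊1.5958/0.0833333⌋ = 19 → t; lat ⌊0.2027/0.0416667⌋ = 4 → e.

QF87te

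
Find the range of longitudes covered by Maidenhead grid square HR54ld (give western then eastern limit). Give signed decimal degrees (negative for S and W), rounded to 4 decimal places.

-29.0833, -29.0000

Field H=7, R=17: +7·20° lon, +17·10° lat → SW at lon -40°, lat 80°.
Square 5, 4: +5·2° lon, +4·1° lat → SW at lon -30°, lat 84°.
Subsquare l=11, d=3: +11·0.0833333° lon, +3·0.0416667° lat → SW at lon -29.0833°, lat 84.125°.
Cell spans 0.0833333° lon × 0.0416667° lat.
west -29.0833, east -29.0000.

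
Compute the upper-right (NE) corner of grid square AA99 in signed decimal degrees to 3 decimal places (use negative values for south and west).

-80.000, -160.000

Field A=0, A=0: +0·20° lon, +0·10° lat → SW at lon -180°, lat -90°.
Square 9, 9: +9·2° lon, +9·1° lat → SW at lon -162°, lat -81°.
Cell spans 2° lon × 1° lat. NE corner is SW corner plus one full cell.
latitude -80.000, longitude -160.000.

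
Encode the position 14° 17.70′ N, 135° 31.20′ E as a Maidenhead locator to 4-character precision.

PK74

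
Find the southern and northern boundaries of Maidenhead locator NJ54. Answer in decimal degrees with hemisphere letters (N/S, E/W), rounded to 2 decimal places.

4.00° N, 5.00° N

Field N=13, J=9: +13·20° lon, +9·10° lat → SW at lon 80°, lat 0°.
Square 5, 4: +5·2° lon, +4·1° lat → SW at lon 90°, lat 4°.
Cell spans 2° lon × 1° lat.
south 4.00° N, north 5.00° N.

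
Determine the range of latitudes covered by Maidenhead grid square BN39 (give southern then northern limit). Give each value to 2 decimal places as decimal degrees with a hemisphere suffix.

49.00° N, 50.00° N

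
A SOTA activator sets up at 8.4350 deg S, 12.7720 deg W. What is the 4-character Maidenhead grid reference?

Offset from 180°W / 90°S: lon 167.23°, lat 81.56°.
Field: lon ⌊167.23/20⌋ = 8 → I; lat ⌊81.56/10⌋ = 8 → I.
Square: lon ⌊7.23/2⌋ = 3; lat ⌊1.56/1⌋ = 1.

II31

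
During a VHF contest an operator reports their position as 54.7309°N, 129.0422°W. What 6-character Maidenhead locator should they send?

Shift to the Maidenhead origin (180°W, 90°S): lon 50.9578, lat 144.7309.
Field: 50.9578/20 → 2 → C, 144.7309/10 → 14 → O; chars CO.
Square: 10.9578/2 → 5, 4.7309/1 → 4; chars 54.
Subsquare: 0.9578/0.0833333 → 11 → l, 0.7309/0.0416667 → 17 → r; chars lr.

CO54lr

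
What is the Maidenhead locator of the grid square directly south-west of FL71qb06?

FL71pb95

Longitude extended square 0; −1 → -1, wraps to 9, carry into subsquare.
Longitude subsquare q = 16; −1 → 15 = p.
Latitude extended square 6; −1 → 5.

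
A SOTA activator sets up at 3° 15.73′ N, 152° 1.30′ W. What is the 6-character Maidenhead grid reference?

Add 180° to longitude and 90° to latitude: 27.9783, 93.2622.
Field (20°×10°, letters A–R): lon ⌊27.9783/20⌋ = 1 → B; lat ⌊93.2622/10⌋ = 9 → J.
Square (2°×1°, digits 0–9): lon ⌊7.9783/2⌋ = 3; lat ⌊3.2622/1⌋ = 3.
Subsquare (5′×2.5′, letters a–x): lon ⌊1.9783/0.0833333⌋ = 23 → x; lat ⌊0.2622/0.0416667⌋ = 6 → g.

BJ33xg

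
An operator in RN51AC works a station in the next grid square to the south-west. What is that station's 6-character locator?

RN41xb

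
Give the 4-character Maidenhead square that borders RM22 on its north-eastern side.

Longitude square 2; +1 → 3.
Latitude square 2; +1 → 3.

RM33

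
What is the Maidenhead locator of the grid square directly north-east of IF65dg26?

IF65dg37

Longitude extended square 2; +1 → 3.
Latitude extended square 6; +1 → 7.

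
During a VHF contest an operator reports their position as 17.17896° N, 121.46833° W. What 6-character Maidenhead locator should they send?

CK97ge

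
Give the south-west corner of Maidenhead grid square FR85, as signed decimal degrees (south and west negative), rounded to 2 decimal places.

85.00, -64.00

Field F=5, R=17: +5·20° lon, +17·10° lat → SW at lon -80°, lat 80°.
Square 8, 5: +8·2° lon, +5·1° lat → SW at lon -64°, lat 85°.
latitude 85.00, longitude -64.00.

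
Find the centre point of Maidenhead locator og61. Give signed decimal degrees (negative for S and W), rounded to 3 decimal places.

-28.500, 113.000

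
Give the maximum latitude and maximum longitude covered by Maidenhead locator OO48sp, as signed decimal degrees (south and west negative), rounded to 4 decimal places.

58.6667, 109.5833

Field O=14, O=14: +14·20° lon, +14·10° lat → SW at lon 100°, lat 50°.
Square 4, 8: +4·2° lon, +8·1° lat → SW at lon 108°, lat 58°.
Subsquare s=18, p=15: +18·0.0833333° lon, +15·0.0416667° lat → SW at lon 109.5°, lat 58.625°.
Cell spans 0.0833333° lon × 0.0416667° lat. NE corner is SW corner plus one full cell.
latitude 58.6667, longitude 109.5833.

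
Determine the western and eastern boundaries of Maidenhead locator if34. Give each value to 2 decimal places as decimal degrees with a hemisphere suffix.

14.00° W, 12.00° W

Field I=8, F=5: +8·20° lon, +5·10° lat → SW at lon -20°, lat -40°.
Square 3, 4: +3·2° lon, +4·1° lat → SW at lon -14°, lat -36°.
Cell spans 2° lon × 1° lat.
west 14.00° W, east 12.00° W.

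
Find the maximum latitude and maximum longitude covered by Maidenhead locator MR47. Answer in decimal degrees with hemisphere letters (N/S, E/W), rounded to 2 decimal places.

88.00° N, 70.00° E

Field M=12, R=17: +12·20° lon, +17·10° lat → SW at lon 60°, lat 80°.
Square 4, 7: +4·2° lon, +7·1° lat → SW at lon 68°, lat 87°.
Cell spans 2° lon × 1° lat. NE corner is SW corner plus one full cell.
latitude 88.00° N, longitude 70.00° E.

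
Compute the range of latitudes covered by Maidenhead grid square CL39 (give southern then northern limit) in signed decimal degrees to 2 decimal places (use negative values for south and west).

29.00, 30.00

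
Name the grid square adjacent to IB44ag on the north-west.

Longitude subsquare a = 0; −1 → -1, wraps to 23 = x, carry into square.
Longitude square 4; −1 → 3.
Latitude subsquare g = 6; +1 → 7 = h.

IB34xh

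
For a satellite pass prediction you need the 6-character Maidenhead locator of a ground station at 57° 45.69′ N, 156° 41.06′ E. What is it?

QO87is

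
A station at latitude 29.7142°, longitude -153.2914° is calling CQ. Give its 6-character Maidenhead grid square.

Offset from 180°W / 90°S: lon 26.7086°, lat 119.7142°.
Field: 26.7086/20 → 1 → B, 119.7142/10 → 11 → L; chars BL.
Square: 6.7086/2 → 3, 9.7142/1 → 9; chars 39.
Subsquare: 0.7086/0.0833333 → 8 → i, 0.7142/0.0416667 → 17 → r; chars ir.

BL39ir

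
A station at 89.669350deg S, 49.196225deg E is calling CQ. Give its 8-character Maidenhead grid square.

LA40oh39

Add 180° to longitude and 90° to latitude: 229.19622, 0.33065.
Field: lon ⌊229.19622/20⌋ = 11 → L; lat ⌊0.33065/10⌋ = 0 → A.
Square: lon ⌊9.19622/2⌋ = 4; lat ⌊0.33065/1⌋ = 0.
Subsquare: lon ⌊1.19622/0.0833333⌋ = 14 → o; lat ⌊0.33065/0.0416667⌋ = 7 → h.
Extended square: lon ⌊0.02956/0.00833333⌋ = 3; lat ⌊0.03898/0.00416667⌋ = 9.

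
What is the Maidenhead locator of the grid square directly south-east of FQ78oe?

FQ78pd

Longitude subsquare o = 14; +1 → 15 = p.
Latitude subsquare e = 4; −1 → 3 = d.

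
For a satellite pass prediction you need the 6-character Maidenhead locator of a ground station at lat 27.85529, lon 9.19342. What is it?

JL47ou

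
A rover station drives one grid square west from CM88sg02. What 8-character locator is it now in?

CM88rg92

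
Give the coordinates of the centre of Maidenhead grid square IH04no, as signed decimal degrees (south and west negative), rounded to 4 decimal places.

-15.3958, -18.8750

Field I=8, H=7: +8·20° lon, +7·10° lat → SW at lon -20°, lat -20°.
Square 0, 4: +0·2° lon, +4·1° lat → SW at lon -20°, lat -16°.
Subsquare n=13, o=14: +13·0.0833333° lon, +14·0.0416667° lat → SW at lon -18.9167°, lat -15.4167°.
Cell spans 0.0833333° lon × 0.0416667° lat. Centre is SW corner plus half of each.
latitude -15.3958, longitude -18.8750.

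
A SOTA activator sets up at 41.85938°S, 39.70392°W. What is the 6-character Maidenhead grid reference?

HE08dd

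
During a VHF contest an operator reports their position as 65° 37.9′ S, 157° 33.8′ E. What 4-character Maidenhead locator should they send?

QC84

Offset from 180°W / 90°S: lon 337.56°, lat 24.37°.
Field: lon ⌊337.56/20⌋ = 16 → Q; lat ⌊24.37/10⌋ = 2 → C.
Square: lon ⌊17.56/2⌋ = 8; lat ⌊4.37/1⌋ = 4.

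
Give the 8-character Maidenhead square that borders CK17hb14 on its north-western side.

Longitude extended square 1; −1 → 0.
Latitude extended square 4; +1 → 5.

CK17hb05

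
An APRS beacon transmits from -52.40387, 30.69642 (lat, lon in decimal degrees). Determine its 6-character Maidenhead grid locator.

KD57io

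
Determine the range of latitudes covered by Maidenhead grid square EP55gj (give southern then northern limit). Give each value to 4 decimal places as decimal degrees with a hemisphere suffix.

65.3750° N, 65.4167° N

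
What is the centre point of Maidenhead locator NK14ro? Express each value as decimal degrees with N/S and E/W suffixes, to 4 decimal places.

14.6042° N, 83.4583° E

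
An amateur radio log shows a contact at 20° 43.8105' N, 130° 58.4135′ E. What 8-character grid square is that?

Add 180° to longitude and 90° to latitude: 310.97356, 110.73018.
Field: 310.97356/20 → 15 → P, 110.73018/10 → 11 → L; chars PL.
Square: 10.97356/2 → 5, 0.73018/1 → 0; chars 50.
Subsquare: 0.97356/0.0833333 → 11 → l, 0.73018/0.0416667 → 17 → r; chars lr.
Extended square: 0.05689/0.00833333 → 6, 0.02184/0.00416667 → 5; chars 65.

PL50lr65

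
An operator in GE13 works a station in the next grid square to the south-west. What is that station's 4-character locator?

GE02

Longitude square 1; −1 → 0.
Latitude square 3; −1 → 2.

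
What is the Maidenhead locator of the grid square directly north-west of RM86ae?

Longitude subsquare a = 0; −1 → -1, wraps to 23 = x, carry into square.
Longitude square 8; −1 → 7.
Latitude subsquare e = 4; +1 → 5 = f.

RM76xf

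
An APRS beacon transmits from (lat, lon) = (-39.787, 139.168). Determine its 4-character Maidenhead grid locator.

PF90

Offset from 180°W / 90°S: lon 319.17°, lat 50.21°.
Field: lon ⌊319.17/20⌋ = 15 → P; lat ⌊50.21/10⌋ = 5 → F.
Square: lon ⌊19.17/2⌋ = 9; lat ⌊0.21/1⌋ = 0.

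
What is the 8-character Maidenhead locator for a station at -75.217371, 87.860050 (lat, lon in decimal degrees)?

Offset from 180°W / 90°S: lon 267.86005°, lat 14.78263°.
Field: lon ⌊267.86005/20⌋ = 13 → N; lat ⌊14.78263/10⌋ = 1 → B.
Square: lon ⌊7.86005/2⌋ = 3; lat ⌊4.78263/1⌋ = 4.
Subsquare: lon ⌊1.86005/0.0833333⌋ = 22 → w; lat ⌊0.78263/0.0416667⌋ = 18 → s.
Extended square: lon ⌊0.02672/0.00833333⌋ = 3; lat ⌊0.03263/0.00416667⌋ = 7.

NB34ws37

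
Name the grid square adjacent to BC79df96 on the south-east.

BC79ef05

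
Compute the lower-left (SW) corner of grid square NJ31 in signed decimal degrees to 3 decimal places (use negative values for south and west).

Field N=13, J=9: +13·20° lon, +9·10° lat → SW at lon 80°, lat 0°.
Square 3, 1: +3·2° lon, +1·1° lat → SW at lon 86°, lat 1°.
latitude 1.000, longitude 86.000.

1.000, 86.000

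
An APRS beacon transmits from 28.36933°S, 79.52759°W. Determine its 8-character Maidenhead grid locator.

FG01fp61

Offset from 180°W / 90°S: lon 100.47241°, lat 61.63067°.
Field: lon ⌊100.47241/20⌋ = 5 → F; lat ⌊61.63067/10⌋ = 6 → G.
Square: lon ⌊0.47241/2⌋ = 0; lat ⌊1.63067/1⌋ = 1.
Subsquare: lon ⌊0.47241/0.0833333⌋ = 5 → f; lat ⌊0.63067/0.0416667⌋ = 15 → p.
Extended square: lon ⌊0.05574/0.00833333⌋ = 6; lat ⌊0.00567/0.00416667⌋ = 1.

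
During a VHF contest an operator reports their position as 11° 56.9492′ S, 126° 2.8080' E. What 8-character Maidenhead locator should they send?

Shift to the Maidenhead origin (180°W, 90°S): lon 306.04680, lat 78.05085.
Field: 306.04680/20 → 15 → P, 78.05085/10 → 7 → H; chars PH.
Square: 6.04680/2 → 3, 8.05085/1 → 8; chars 38.
Subsquare: 0.04680/0.0833333 → 0 → a, 0.05085/0.0416667 → 1 → b; chars ab.
Extended square: 0.04680/0.00833333 → 5, 0.00918/0.00416667 → 2; chars 52.

PH38ab52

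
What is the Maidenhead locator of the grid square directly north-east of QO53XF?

QO63ag

Longitude subsquare x = 23; +1 → 24, wraps to 0 = a, carry into square.
Longitude square 5; +1 → 6.
Latitude subsquare f = 5; +1 → 6 = g.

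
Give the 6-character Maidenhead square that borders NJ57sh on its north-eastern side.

NJ57ti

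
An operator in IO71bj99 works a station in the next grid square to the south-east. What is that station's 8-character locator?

IO71cj08

Longitude extended square 9; +1 → 10, wraps to 0, carry into subsquare.
Longitude subsquare b = 1; +1 → 2 = c.
Latitude extended square 9; −1 → 8.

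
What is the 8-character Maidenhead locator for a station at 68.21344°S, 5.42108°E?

JC21rs08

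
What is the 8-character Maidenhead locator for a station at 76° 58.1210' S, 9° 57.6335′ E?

JB43xa57

Add 180° to longitude and 90° to latitude: 189.96056, 13.03132.
Field (20°×10°, letters A–R): lon ⌊189.96056/20⌋ = 9 → J; lat ⌊13.03132/10⌋ = 1 → B.
Square (2°×1°, digits 0–9): lon ⌊9.96056/2⌋ = 4; lat ⌊3.03132/1⌋ = 3.
Subsquare (5′×2.5′, letters a–x): lon ⌊1.96056/0.0833333⌋ = 23 → x; lat ⌊0.03132/0.0416667⌋ = 0 → a.
Extended square (30″×15″, digits 0–9): lon ⌊0.04389/0.00833333⌋ = 5; lat ⌊0.03132/0.00416667⌋ = 7.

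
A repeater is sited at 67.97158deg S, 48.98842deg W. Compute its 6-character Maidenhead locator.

GC52ma

Offset from 180°W / 90°S: lon 131.0116°, lat 22.0284°.
Field: 131.0116/20 → 6 → G, 22.0284/10 → 2 → C; chars GC.
Square: 11.0116/2 → 5, 2.0284/1 → 2; chars 52.
Subsquare: 1.0116/0.0833333 → 12 → m, 0.0284/0.0416667 → 0 → a; chars ma.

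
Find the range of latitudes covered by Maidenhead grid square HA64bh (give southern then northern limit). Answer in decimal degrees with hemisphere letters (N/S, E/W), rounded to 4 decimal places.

85.7083° S, 85.6667° S

Field H=7, A=0: +7·20° lon, +0·10° lat → SW at lon -40°, lat -90°.
Square 6, 4: +6·2° lon, +4·1° lat → SW at lon -28°, lat -86°.
Subsquare b=1, h=7: +1·0.0833333° lon, +7·0.0416667° lat → SW at lon -27.9167°, lat -85.7083°.
Cell spans 0.0833333° lon × 0.0416667° lat.
south 85.7083° S, north 85.6667° S.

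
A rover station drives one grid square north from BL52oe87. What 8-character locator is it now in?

BL52oe88

Latitude extended square 7; +1 → 8.
The longitude characters are unchanged.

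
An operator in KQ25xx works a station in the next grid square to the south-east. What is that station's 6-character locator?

KQ35aw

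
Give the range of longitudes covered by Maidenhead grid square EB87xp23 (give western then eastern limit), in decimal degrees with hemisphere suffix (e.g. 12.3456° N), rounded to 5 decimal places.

Field E=4, B=1: +4·20° lon, +1·10° lat → SW at lon -100°, lat -80°.
Square 8, 7: +8·2° lon, +7·1° lat → SW at lon -84°, lat -73°.
Subsquare x=23, p=15: +23·0.0833333° lon, +15·0.0416667° lat → SW at lon -82.0833°, lat -72.375°.
Extended square 2, 3: +2·0.00833333° lon, +3·0.00416667° lat → SW at lon -82.0667°, lat -72.3625°.
Cell spans 0.00833333° lon × 0.00416667° lat.
west 82.06667° W, east 82.05833° W.

82.06667° W, 82.05833° W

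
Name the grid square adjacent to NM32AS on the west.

NM22xs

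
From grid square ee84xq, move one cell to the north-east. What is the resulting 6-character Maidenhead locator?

Longitude subsquare x = 23; +1 → 24, wraps to 0 = a, carry into square.
Longitude square 8; +1 → 9.
Latitude subsquare q = 16; +1 → 17 = r.

EE94ar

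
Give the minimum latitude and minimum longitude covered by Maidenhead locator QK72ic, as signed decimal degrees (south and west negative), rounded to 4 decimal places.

12.0833, 154.6667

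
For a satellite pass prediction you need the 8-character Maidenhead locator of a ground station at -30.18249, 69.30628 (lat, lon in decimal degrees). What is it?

MF49pt66

Shift to the Maidenhead origin (180°W, 90°S): lon 249.30628, lat 59.81751.
Field: 249.30628/20 → 12 → M, 59.81751/10 → 5 → F; chars MF.
Square: 9.30628/2 → 4, 9.81751/1 → 9; chars 49.
Subsquare: 1.30628/0.0833333 → 15 → p, 0.81751/0.0416667 → 19 → t; chars pt.
Extended square: 0.05628/0.00833333 → 6, 0.02584/0.00416667 → 6; chars 66.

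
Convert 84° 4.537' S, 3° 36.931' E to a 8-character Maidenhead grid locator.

JA15tw31

Offset from 180°W / 90°S: lon 183.61552°, lat 5.92438°.
Field: lon ⌊183.61552/20⌋ = 9 → J; lat ⌊5.92438/10⌋ = 0 → A.
Square: lon ⌊3.61552/2⌋ = 1; lat ⌊5.92438/1⌋ = 5.
Subsquare: lon ⌊1.61552/0.0833333⌋ = 19 → t; lat ⌊0.92438/0.0416667⌋ = 22 → w.
Extended square: lon ⌊0.03218/0.00833333⌋ = 3; lat ⌊0.00772/0.00416667⌋ = 1.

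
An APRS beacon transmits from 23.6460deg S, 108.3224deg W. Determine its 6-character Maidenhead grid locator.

Offset from 180°W / 90°S: lon 71.6776°, lat 66.3540°.
Field: 71.6776/20 → 3 → D, 66.3540/10 → 6 → G; chars DG.
Square: 11.6776/2 → 5, 6.3540/1 → 6; chars 56.
Subsquare: 1.6776/0.0833333 → 20 → u, 0.3540/0.0416667 → 8 → i; chars ui.

DG56ui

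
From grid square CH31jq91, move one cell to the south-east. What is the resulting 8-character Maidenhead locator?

Longitude extended square 9; +1 → 10, wraps to 0, carry into subsquare.
Longitude subsquare j = 9; +1 → 10 = k.
Latitude extended square 1; −1 → 0.

CH31kq00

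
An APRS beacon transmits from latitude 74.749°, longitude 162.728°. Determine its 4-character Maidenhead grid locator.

Offset from 180°W / 90°S: lon 342.73°, lat 164.75°.
Field: 342.73/20 → 17 → R, 164.75/10 → 16 → Q; chars RQ.
Square: 2.73/2 → 1, 4.75/1 → 4; chars 14.

RQ14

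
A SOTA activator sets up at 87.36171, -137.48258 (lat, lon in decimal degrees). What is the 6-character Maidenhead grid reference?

Shift to the Maidenhead origin (180°W, 90°S): lon 42.5174, lat 177.3617.
Field: 42.5174/20 → 2 → C, 177.3617/10 → 17 → R; chars CR.
Square: 2.5174/2 → 1, 7.3617/1 → 7; chars 17.
Subsquare: 0.5174/0.0833333 → 6 → g, 0.3617/0.0416667 → 8 → i; chars gi.

CR17gi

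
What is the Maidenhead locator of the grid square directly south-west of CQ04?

BQ93

Longitude square 0; −1 → -1, wraps to 9, carry into field.
Longitude field C = 2; −1 → 1 = B.
Latitude square 4; −1 → 3.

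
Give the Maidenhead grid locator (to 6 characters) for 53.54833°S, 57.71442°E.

Offset from 180°W / 90°S: lon 237.7144°, lat 36.4517°.
Field (20°×10°, letters A–R): 237.7144/20 → 11 → L, 36.4517/10 → 3 → D; chars LD.
Square (2°×1°, digits 0–9): 17.7144/2 → 8, 6.4517/1 → 6; chars 86.
Subsquare (5′×2.5′, letters a–x): 1.7144/0.0833333 → 20 → u, 0.4517/0.0416667 → 10 → k; chars uk.

LD86uk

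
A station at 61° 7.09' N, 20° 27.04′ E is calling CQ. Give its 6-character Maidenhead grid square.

Add 180° to longitude and 90° to latitude: 200.4507, 151.1182.
Field (20°×10°, letters A–R): 200.4507/20 → 10 → K, 151.1182/10 → 15 → P; chars KP.
Square (2°×1°, digits 0–9): 0.4507/2 → 0, 1.1182/1 → 1; chars 01.
Subsquare (5′×2.5′, letters a–x): 0.4507/0.0833333 → 5 → f, 0.1182/0.0416667 → 2 → c; chars fc.

KP01fc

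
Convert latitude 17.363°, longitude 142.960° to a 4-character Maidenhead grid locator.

Add 180° to longitude and 90° to latitude: 322.96, 107.36.
Field: lon ⌊322.96/20⌋ = 16 → Q; lat ⌊107.36/10⌋ = 10 → K.
Square: lon ⌊2.96/2⌋ = 1; lat ⌊7.36/1⌋ = 7.

QK17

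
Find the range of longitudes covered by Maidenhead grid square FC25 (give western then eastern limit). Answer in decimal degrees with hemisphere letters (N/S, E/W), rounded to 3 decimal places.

76.000° W, 74.000° W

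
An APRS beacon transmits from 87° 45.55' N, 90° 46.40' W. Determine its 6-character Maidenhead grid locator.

Add 180° to longitude and 90° to latitude: 89.2267, 177.7592.
Field (20°×10°, letters A–R): 89.2267/20 → 4 → E, 177.7592/10 → 17 → R; chars ER.
Square (2°×1°, digits 0–9): 9.2267/2 → 4, 7.7592/1 → 7; chars 47.
Subsquare (5′×2.5′, letters a–x): 1.2267/0.0833333 → 14 → o, 0.7592/0.0416667 → 18 → s; chars os.

ER47os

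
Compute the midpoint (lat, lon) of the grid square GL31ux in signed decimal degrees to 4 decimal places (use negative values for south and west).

21.9792, -52.2917

Field G=6, L=11: +6·20° lon, +11·10° lat → SW at lon -60°, lat 20°.
Square 3, 1: +3·2° lon, +1·1° lat → SW at lon -54°, lat 21°.
Subsquare u=20, x=23: +20·0.0833333° lon, +23·0.0416667° lat → SW at lon -52.3333°, lat 21.9583°.
Cell spans 0.0833333° lon × 0.0416667° lat. Centre is SW corner plus half of each.
latitude 21.9792, longitude -52.2917.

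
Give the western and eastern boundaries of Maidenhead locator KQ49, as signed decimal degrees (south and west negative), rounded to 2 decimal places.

28.00, 30.00

Field K=10, Q=16: +10·20° lon, +16·10° lat → SW at lon 20°, lat 70°.
Square 4, 9: +4·2° lon, +9·1° lat → SW at lon 28°, lat 79°.
Cell spans 2° lon × 1° lat.
west 28.00, east 30.00.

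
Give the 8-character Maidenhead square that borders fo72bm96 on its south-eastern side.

Longitude extended square 9; +1 → 10, wraps to 0, carry into subsquare.
Longitude subsquare b = 1; +1 → 2 = c.
Latitude extended square 6; −1 → 5.

FO72cm05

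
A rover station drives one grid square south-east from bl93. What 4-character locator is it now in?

Longitude square 9; +1 → 10, wraps to 0, carry into field.
Longitude field B = 1; +1 → 2 = C.
Latitude square 3; −1 → 2.

CL02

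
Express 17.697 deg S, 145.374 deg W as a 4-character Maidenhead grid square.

BH72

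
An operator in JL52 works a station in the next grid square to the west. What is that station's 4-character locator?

JL42

Longitude square 5; −1 → 4.
The latitude characters are unchanged.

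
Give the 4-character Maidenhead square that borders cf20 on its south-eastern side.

CE39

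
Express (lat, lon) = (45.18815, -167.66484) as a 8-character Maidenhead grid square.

AN65ee05

Offset from 180°W / 90°S: lon 12.33516°, lat 135.18815°.
Field (20°×10°, letters A–R): lon ⌊12.33516/20⌋ = 0 → A; lat ⌊135.18815/10⌋ = 13 → N.
Square (2°×1°, digits 0–9): lon ⌊12.33516/2⌋ = 6; lat ⌊5.18815/1⌋ = 5.
Subsquare (5′×2.5′, letters a–x): lon ⌊0.33516/0.0833333⌋ = 4 → e; lat ⌊0.18815/0.0416667⌋ = 4 → e.
Extended square (30″×15″, digits 0–9): lon ⌊0.00183/0.00833333⌋ = 0; lat ⌊0.02148/0.00416667⌋ = 5.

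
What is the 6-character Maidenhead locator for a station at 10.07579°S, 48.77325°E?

LH49jw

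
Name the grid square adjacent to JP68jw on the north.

Latitude subsquare w = 22; +1 → 23 = x.
The longitude characters are unchanged.

JP68jx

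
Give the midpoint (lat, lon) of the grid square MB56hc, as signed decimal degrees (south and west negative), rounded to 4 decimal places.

-73.8958, 70.6250

Field M=12, B=1: +12·20° lon, +1·10° lat → SW at lon 60°, lat -80°.
Square 5, 6: +5·2° lon, +6·1° lat → SW at lon 70°, lat -74°.
Subsquare h=7, c=2: +7·0.0833333° lon, +2·0.0416667° lat → SW at lon 70.5833°, lat -73.9167°.
Cell spans 0.0833333° lon × 0.0416667° lat. Centre is SW corner plus half of each.
latitude -73.8958, longitude 70.6250.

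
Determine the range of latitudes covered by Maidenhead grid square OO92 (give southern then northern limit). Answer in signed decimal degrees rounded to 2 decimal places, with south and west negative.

52.00, 53.00

Field O=14, O=14: +14·20° lon, +14·10° lat → SW at lon 100°, lat 50°.
Square 9, 2: +9·2° lon, +2·1° lat → SW at lon 118°, lat 52°.
Cell spans 2° lon × 1° lat.
south 52.00, north 53.00.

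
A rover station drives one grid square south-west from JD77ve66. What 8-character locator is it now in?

JD77ve55

Longitude extended square 6; −1 → 5.
Latitude extended square 6; −1 → 5.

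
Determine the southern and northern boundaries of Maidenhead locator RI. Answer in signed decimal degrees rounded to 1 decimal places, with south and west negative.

-10.0, 0.0

Field R=17, I=8: +17·20° lon, +8·10° lat → SW at lon 160°, lat -10°.
Cell spans 20° lon × 10° lat.
south -10.0, north 0.0.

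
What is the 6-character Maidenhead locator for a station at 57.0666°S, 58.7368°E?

LD92iw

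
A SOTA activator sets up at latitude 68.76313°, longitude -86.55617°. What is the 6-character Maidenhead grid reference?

EP68rs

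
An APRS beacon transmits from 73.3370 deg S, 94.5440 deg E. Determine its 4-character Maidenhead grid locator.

NB76

Offset from 180°W / 90°S: lon 274.54°, lat 16.66°.
Field: 274.54/20 → 13 → N, 16.66/10 → 1 → B; chars NB.
Square: 14.54/2 → 7, 6.66/1 → 6; chars 76.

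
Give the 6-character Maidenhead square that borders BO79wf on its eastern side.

Longitude subsquare w = 22; +1 → 23 = x.
The latitude characters are unchanged.

BO79xf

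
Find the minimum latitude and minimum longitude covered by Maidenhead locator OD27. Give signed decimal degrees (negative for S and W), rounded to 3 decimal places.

-53.000, 104.000

Field O=14, D=3: +14·20° lon, +3·10° lat → SW at lon 100°, lat -60°.
Square 2, 7: +2·2° lon, +7·1° lat → SW at lon 104°, lat -53°.
latitude -53.000, longitude 104.000.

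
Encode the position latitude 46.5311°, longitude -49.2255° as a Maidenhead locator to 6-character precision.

Shift to the Maidenhead origin (180°W, 90°S): lon 130.7745, lat 136.5311.
Field: 130.7745/20 → 6 → G, 136.5311/10 → 13 → N; chars GN.
Square: 10.7745/2 → 5, 6.5311/1 → 6; chars 56.
Subsquare: 0.7745/0.0833333 → 9 → j, 0.5311/0.0416667 → 12 → m; chars jm.

GN56jm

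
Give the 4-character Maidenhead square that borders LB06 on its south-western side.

Longitude square 0; −1 → -1, wraps to 9, carry into field.
Longitude field L = 11; −1 → 10 = K.
Latitude square 6; −1 → 5.

KB95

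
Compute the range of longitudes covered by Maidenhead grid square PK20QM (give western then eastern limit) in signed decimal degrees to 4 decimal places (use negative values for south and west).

Field P=15, K=10: +15·20° lon, +10·10° lat → SW at lon 120°, lat 10°.
Square 2, 0: +2·2° lon, +0·1° lat → SW at lon 124°, lat 10°.
Subsquare q=16, m=12: +16·0.0833333° lon, +12·0.0416667° lat → SW at lon 125.333°, lat 10.5°.
Cell spans 0.0833333° lon × 0.0416667° lat.
west 125.3333, east 125.4167.

125.3333, 125.4167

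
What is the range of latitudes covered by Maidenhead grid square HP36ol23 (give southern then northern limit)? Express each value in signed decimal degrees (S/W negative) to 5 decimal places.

66.47083, 66.47500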